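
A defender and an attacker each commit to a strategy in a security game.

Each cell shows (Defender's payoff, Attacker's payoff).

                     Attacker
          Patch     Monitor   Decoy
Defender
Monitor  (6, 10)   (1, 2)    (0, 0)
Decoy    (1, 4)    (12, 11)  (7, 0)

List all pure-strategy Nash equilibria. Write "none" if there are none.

(Monitor, Patch): Defender gets 6, best alternative 1; Attacker gets 10, best alternative 2. No profitable deviation — NE.
(Monitor, Monitor): Defender can switch to Decoy (1 → 12). Not NE.
(Monitor, Decoy): Defender can switch to Decoy (0 → 7). Not NE.
(Decoy, Patch): Defender can switch to Monitor (1 → 6). Not NE.
(Decoy, Monitor): Defender gets 12, best alternative 1; Attacker gets 11, best alternative 4. No profitable deviation — NE.
(Decoy, Decoy): Attacker can switch to Patch (0 → 4). Not NE.

Pure-strategy Nash equilibria: (Monitor, Patch), (Decoy, Monitor)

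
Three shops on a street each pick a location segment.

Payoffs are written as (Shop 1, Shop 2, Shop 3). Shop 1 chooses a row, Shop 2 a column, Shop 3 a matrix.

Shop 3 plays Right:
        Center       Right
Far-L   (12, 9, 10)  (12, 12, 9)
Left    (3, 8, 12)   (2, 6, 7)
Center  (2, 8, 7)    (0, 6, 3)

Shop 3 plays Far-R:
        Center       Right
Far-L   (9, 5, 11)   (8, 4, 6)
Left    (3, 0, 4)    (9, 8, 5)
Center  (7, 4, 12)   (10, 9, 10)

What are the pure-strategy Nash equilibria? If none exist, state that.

For each strategy profile, look for a profitable unilateral deviation.
(Far-L, Center, Right): Shop 2 can switch to Right (9 → 12). Not NE.
(Far-L, Center, Far-R): Shop 1 gets 9, best alternative 7; Shop 2 gets 5, best alternative 4; Shop 3 gets 11, best alternative 10. No profitable deviation — NE.
(Far-L, Right, Right): Shop 1 gets 12, best alternative 2; Shop 2 gets 12, best alternative 9; Shop 3 gets 9, best alternative 6. No profitable deviation — NE.
(Far-L, Right, Far-R): Shop 1 can switch to Left (8 → 9). Not NE.
(Left, Center, Right): Shop 1 can switch to Far-L (3 → 12). Not NE.
(Left, Center, Far-R): Shop 1 can switch to Far-L (3 → 9). Not NE.
(Left, Right, Right): Shop 1 can switch to Far-L (2 → 12). Not NE.
(Left, Right, Far-R): Shop 1 can switch to Center (9 → 10). Not NE.
(Center, Center, Right): Shop 1 can switch to Far-L (2 → 12). Not NE.
(Center, Center, Far-R): Shop 1 can switch to Far-L (7 → 9). Not NE.
(Center, Right, Far-R): Shop 1 gets 10, best alternative 9; Shop 2 gets 9, best alternative 4; Shop 3 gets 10, best alternative 3. No profitable deviation — NE.
(The remaining 1 profile has a profitable deviation by the same check.)

The pure Nash equilibria are (Far-L, Center, Far-R); (Far-L, Right, Right); (Center, Right, Far-R).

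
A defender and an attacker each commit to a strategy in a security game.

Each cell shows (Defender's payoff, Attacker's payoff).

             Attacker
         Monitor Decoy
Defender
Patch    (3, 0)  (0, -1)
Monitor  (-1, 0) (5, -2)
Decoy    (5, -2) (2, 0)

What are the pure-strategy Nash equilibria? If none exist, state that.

This game has no pure Nash equilibrium.

For each player, find the best response to each opponent profile; mutual best responses are the pure NE.
Defender against Monitor: payoffs 3, -1, 5 → best response Decoy.
Defender against Decoy: payoffs 0, 5, 2 → best response Monitor.
Attacker against Patch: payoffs 0, -1 → best response Monitor.
Attacker against Monitor: payoffs 0, -2 → best response Monitor.
Attacker against Decoy: payoffs -2, 0 → best response Decoy.
No profile is a mutual best response for all players.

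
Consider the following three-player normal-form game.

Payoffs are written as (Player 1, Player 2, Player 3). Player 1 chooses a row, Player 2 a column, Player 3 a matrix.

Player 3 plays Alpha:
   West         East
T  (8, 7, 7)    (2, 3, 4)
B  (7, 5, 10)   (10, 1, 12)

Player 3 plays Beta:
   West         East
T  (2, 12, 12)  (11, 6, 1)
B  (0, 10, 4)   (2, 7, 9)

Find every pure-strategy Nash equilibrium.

Check each profile: it is a Nash equilibrium iff no player can strictly gain by switching unilaterally.
(T, West, Alpha): Player 3 can switch to Beta (7 → 12). Not NE.
(T, West, Beta): Player 1 gets 2, best alternative 0; Player 2 gets 12, best alternative 6; Player 3 gets 12, best alternative 7. No profitable deviation — NE.
(T, East, Alpha): Player 1 can switch to B (2 → 10). Not NE.
(T, East, Beta): Player 2 can switch to West (6 → 12). Not NE.
(B, West, Alpha): Player 1 can switch to T (7 → 8). Not NE.
(B, West, Beta): Player 1 can switch to T (0 → 2). Not NE.
(B, East, Alpha): Player 2 can switch to West (1 → 5). Not NE.
(B, East, Beta): Player 1 can switch to T (2 → 11). Not NE.

The unique pure-strategy Nash equilibrium is (T, West, Beta).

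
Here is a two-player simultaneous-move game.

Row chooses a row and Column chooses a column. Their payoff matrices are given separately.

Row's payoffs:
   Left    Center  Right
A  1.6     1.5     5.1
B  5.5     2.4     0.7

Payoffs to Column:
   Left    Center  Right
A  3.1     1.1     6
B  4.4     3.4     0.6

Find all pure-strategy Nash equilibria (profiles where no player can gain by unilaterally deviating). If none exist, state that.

(A, Left): Row can switch to B (1.6 → 5.5). Not NE.
(A, Center): Row can switch to B (1.5 → 2.4). Not NE.
(A, Right): Row gets 5.1, best alternative 0.7; Column gets 6, best alternative 3.1. No profitable deviation — NE.
(B, Left): Row gets 5.5, best alternative 1.6; Column gets 4.4, best alternative 3.4. No profitable deviation — NE.
(B, Center): Column can switch to Left (3.4 → 4.4). Not NE.
(B, Right): Row can switch to A (0.7 → 5.1). Not NE.

The pure Nash equilibria are (A, Right), (B, Left).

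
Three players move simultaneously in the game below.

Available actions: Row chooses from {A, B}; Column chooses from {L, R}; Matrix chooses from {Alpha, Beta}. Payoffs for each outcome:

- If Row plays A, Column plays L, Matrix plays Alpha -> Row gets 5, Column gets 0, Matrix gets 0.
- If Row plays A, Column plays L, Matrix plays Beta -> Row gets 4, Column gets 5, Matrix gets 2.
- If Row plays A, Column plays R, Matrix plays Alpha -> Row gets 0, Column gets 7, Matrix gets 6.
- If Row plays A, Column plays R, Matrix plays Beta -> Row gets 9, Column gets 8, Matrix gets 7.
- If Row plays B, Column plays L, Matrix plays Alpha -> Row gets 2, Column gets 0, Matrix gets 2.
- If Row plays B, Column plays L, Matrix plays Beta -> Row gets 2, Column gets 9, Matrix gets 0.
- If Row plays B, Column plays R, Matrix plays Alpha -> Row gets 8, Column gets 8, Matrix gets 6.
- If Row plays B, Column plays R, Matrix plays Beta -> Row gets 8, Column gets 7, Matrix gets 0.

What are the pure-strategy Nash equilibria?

Row against (L, Alpha): payoffs 5, 2 → best response A.
Row against (L, Beta): payoffs 4, 2 → best response A.
Row against (R, Alpha): payoffs 0, 8 → best response B.
Row against (R, Beta): payoffs 9, 8 → best response A.
Column against (A, Alpha): payoffs 0, 7 → best response R.
Column against (A, Beta): payoffs 5, 8 → best response R.
Column against (B, Alpha): payoffs 0, 8 → best response R.
Column against (B, Beta): payoffs 9, 7 → best response L.
Matrix against (A, L): payoffs 0, 2 → best response Beta.
Matrix against (A, R): payoffs 6, 7 → best response Beta.
Matrix against (B, L): payoffs 2, 0 → best response Alpha.
Matrix against (B, R): payoffs 6, 0 → best response Alpha.
Mutual best responses: (A, R, Beta); (B, R, Alpha).

The pure Nash equilibria are (A, R, Beta); (B, R, Alpha).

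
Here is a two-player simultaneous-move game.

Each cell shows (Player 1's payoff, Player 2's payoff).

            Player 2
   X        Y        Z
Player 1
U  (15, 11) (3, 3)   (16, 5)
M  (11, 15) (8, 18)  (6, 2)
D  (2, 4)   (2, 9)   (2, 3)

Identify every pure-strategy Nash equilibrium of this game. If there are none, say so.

Check each profile: it is a Nash equilibrium iff no player can strictly gain by switching unilaterally.
(U, X): Player 1 gets 15, best alternative 11; Player 2 gets 11, best alternative 5. No profitable deviation — NE.
(U, Y): Player 1 can switch to M (3 → 8). Not NE.
(U, Z): Player 2 can switch to X (5 → 11). Not NE.
(M, X): Player 1 can switch to U (11 → 15). Not NE.
(M, Y): Player 1 gets 8, best alternative 3; Player 2 gets 18, best alternative 15. No profitable deviation — NE.
(M, Z): Player 1 can switch to U (6 → 16). Not NE.
(D, X): Player 1 can switch to U (2 → 15). Not NE.
(D, Y): Player 1 can switch to U (2 → 3). Not NE.
(D, Z): Player 1 can switch to U (2 → 16). Not NE.

The pure Nash equilibria are (U, X); (M, Y).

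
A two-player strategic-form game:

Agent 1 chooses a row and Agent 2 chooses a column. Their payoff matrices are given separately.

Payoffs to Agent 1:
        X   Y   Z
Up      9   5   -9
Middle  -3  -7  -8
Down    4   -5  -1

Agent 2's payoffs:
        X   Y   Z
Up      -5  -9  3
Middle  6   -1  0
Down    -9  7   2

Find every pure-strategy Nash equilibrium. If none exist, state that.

Check each profile: it is a Nash equilibrium iff no player can strictly gain by switching unilaterally.
(Up, X): Agent 2 can switch to Z (-5 → 3). Not NE.
(Up, Y): Agent 2 can switch to X (-9 → -5). Not NE.
(Up, Z): Agent 1 can switch to Middle (-9 → -8). Not NE.
(Middle, X): Agent 1 can switch to Up (-3 → 9). Not NE.
(Middle, Y): Agent 1 can switch to Up (-7 → 5). Not NE.
(Middle, Z): Agent 1 can switch to Down (-8 → -1). Not NE.
(The remaining 3 profiles each have a profitable deviation by the same check.)

No pure-strategy Nash equilibrium.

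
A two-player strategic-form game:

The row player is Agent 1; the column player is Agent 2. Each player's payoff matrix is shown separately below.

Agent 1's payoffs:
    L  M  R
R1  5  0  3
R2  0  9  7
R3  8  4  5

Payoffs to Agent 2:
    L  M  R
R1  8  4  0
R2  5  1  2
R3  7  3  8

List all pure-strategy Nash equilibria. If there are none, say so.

(R1, L): Agent 1 can switch to R3 (5 → 8). Not NE.
(R1, M): Agent 1 can switch to R2 (0 → 9). Not NE.
(R1, R): Agent 1 can switch to R2 (3 → 7). Not NE.
(R2, L): Agent 1 can switch to R1 (0 → 5). Not NE.
(R2, M): Agent 2 can switch to L (1 → 5). Not NE.
(R2, R): Agent 2 can switch to L (2 → 5). Not NE.
(R3, L): Agent 2 can switch to R (7 → 8). Not NE.
(R3, M): Agent 1 can switch to R2 (4 → 9). Not NE.
(R3, R): Agent 1 can switch to R2 (5 → 7). Not NE.

This game has no pure Nash equilibrium.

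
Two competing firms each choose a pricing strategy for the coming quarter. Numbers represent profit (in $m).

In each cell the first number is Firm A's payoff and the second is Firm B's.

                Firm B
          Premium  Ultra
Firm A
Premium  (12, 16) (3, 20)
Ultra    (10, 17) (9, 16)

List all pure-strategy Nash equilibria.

(Premium, Premium): Firm B can switch to Ultra (16 → 20). Not NE.
(Premium, Ultra): Firm A can switch to Ultra (3 → 9). Not NE.
(Ultra, Premium): Firm A can switch to Premium (10 → 12). Not NE.
(Ultra, Ultra): Firm B can switch to Premium (16 → 17). Not NE.

No pure-strategy Nash equilibrium.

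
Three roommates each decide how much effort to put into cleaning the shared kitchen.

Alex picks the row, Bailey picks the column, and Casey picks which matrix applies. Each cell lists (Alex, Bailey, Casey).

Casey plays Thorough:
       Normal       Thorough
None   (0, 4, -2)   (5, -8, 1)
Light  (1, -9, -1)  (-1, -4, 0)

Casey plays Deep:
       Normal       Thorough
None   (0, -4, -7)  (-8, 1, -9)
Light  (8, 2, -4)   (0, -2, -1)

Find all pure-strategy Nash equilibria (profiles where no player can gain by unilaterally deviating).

There is no pure-strategy Nash equilibrium.

Alex against (Normal, Thorough): payoffs 0, 1 → best response Light.
Alex against (Normal, Deep): payoffs 0, 8 → best response Light.
Alex against (Thorough, Thorough): payoffs 5, -1 → best response None.
Alex against (Thorough, Deep): payoffs -8, 0 → best response Light.
Bailey against (None, Thorough): payoffs 4, -8 → best response Normal.
Bailey against (None, Deep): payoffs -4, 1 → best response Thorough.
Bailey against (Light, Thorough): payoffs -9, -4 → best response Thorough.
Bailey against (Light, Deep): payoffs 2, -2 → best response Normal.
Casey against (None, Normal): payoffs -2, -7 → best response Thorough.
Casey against (None, Thorough): payoffs 1, -9 → best response Thorough.
Casey against (Light, Normal): payoffs -1, -4 → best response Thorough.
Casey against (Light, Thorough): payoffs 0, -1 → best response Thorough.
No profile is a mutual best response for all players.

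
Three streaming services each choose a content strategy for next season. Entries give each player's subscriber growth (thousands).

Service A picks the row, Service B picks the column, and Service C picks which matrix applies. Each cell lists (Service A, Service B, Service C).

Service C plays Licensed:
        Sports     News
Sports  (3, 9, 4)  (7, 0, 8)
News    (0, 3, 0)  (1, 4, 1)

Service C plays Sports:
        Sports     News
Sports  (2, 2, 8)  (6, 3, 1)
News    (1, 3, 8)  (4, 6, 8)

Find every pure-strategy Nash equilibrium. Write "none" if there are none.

Service A against (Sports, Licensed): payoffs 3, 0 → best response Sports.
Service A against (Sports, Sports): payoffs 2, 1 → best response Sports.
Service A against (News, Licensed): payoffs 7, 1 → best response Sports.
Service A against (News, Sports): payoffs 6, 4 → best response Sports.
Service B against (Sports, Licensed): payoffs 9, 0 → best response Sports.
Service B against (Sports, Sports): payoffs 2, 3 → best response News.
Service B against (News, Licensed): payoffs 3, 4 → best response News.
Service B against (News, Sports): payoffs 3, 6 → best response News.
Service C against (Sports, Sports): payoffs 4, 8 → best response Sports.
Service C against (Sports, News): payoffs 8, 1 → best response Licensed.
Service C against (News, Sports): payoffs 0, 8 → best response Sports.
Service C against (News, News): payoffs 1, 8 → best response Sports.
No profile is a mutual best response for all players.

There is no pure-strategy Nash equilibrium.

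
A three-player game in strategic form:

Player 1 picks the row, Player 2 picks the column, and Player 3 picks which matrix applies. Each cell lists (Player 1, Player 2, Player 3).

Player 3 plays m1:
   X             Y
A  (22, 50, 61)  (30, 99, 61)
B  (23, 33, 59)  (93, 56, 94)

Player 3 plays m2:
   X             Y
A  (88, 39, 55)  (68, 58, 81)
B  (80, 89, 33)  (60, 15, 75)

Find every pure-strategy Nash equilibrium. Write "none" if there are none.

(A, X, m1): Player 1 can switch to B (22 → 23). Not NE.
(A, X, m2): Player 2 can switch to Y (39 → 58). Not NE.
(A, Y, m1): Player 1 can switch to B (30 → 93). Not NE.
(A, Y, m2): Player 1 gets 68, best alternative 60; Player 2 gets 58, best alternative 39; Player 3 gets 81, best alternative 61. No profitable deviation — NE.
(B, X, m1): Player 2 can switch to Y (33 → 56). Not NE.
(B, X, m2): Player 1 can switch to A (80 → 88). Not NE.
(B, Y, m1): Player 1 gets 93, best alternative 30; Player 2 gets 56, best alternative 33; Player 3 gets 94, best alternative 75. No profitable deviation — NE.
(B, Y, m2): Player 1 can switch to A (60 → 68). Not NE.

(A, Y, m2); (B, Y, m1)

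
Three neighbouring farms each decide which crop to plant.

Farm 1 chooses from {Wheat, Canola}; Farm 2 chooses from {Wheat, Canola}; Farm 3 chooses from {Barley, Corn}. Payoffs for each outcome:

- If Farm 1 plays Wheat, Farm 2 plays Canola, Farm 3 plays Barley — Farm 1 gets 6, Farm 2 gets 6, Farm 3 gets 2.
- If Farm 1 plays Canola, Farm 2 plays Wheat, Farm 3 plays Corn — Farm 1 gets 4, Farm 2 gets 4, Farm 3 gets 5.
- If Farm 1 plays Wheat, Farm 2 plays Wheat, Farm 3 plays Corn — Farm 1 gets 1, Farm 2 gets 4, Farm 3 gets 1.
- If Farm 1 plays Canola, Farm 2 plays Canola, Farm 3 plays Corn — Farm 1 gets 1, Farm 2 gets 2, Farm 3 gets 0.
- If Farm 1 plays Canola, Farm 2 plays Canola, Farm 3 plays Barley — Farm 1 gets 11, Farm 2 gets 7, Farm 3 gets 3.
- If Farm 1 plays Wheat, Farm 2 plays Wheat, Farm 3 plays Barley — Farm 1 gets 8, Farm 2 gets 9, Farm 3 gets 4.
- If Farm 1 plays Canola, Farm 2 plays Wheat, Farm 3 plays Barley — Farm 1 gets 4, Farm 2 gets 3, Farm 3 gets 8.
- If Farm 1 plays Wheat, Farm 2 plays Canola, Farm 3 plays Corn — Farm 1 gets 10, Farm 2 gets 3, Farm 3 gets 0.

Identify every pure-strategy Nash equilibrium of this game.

Farm 1 against (Wheat, Barley): payoffs 8, 4 → best response Wheat.
Farm 1 against (Wheat, Corn): payoffs 1, 4 → best response Canola.
Farm 1 against (Canola, Barley): payoffs 6, 11 → best response Canola.
Farm 1 against (Canola, Corn): payoffs 10, 1 → best response Wheat.
Farm 2 against (Wheat, Barley): payoffs 9, 6 → best response Wheat.
Farm 2 against (Wheat, Corn): payoffs 4, 3 → best response Wheat.
Farm 2 against (Canola, Barley): payoffs 3, 7 → best response Canola.
Farm 2 against (Canola, Corn): payoffs 4, 2 → best response Wheat.
Farm 3 against (Wheat, Wheat): payoffs 4, 1 → best response Barley.
Farm 3 against (Wheat, Canola): payoffs 2, 0 → best response Barley.
Farm 3 against (Canola, Wheat): payoffs 8, 5 → best response Barley.
Farm 3 against (Canola, Canola): payoffs 3, 0 → best response Barley.
Mutual best responses: (Wheat, Wheat, Barley); (Canola, Canola, Barley).

The pure Nash equilibria are (Wheat, Wheat, Barley), (Canola, Canola, Barley).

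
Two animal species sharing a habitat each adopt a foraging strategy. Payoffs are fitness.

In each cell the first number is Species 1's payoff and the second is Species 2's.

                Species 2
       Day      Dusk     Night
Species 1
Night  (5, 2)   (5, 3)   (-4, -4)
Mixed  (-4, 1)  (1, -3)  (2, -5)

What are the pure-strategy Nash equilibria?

For each player, find the best response to each opponent profile; mutual best responses are the pure NE.
Species 1 against Day: payoffs 5, -4 → best response Night.
Species 1 against Dusk: payoffs 5, 1 → best response Night.
Species 1 against Night: payoffs -4, 2 → best response Mixed.
Species 2 against Night: payoffs 2, 3, -4 → best response Dusk.
Species 2 against Mixed: payoffs 1, -3, -5 → best response Day.
Mutual best responses: (Night, Dusk).

(Night, Dusk)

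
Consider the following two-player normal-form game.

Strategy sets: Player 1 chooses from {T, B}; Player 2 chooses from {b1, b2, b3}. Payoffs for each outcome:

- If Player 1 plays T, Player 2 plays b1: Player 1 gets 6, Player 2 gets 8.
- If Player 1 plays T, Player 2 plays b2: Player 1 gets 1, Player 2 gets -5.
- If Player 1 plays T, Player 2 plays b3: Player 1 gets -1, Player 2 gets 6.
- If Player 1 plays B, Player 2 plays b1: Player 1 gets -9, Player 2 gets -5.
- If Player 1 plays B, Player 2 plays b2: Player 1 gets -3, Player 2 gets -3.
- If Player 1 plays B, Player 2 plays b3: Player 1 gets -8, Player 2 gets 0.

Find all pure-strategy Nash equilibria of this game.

(T, b1)

Player 1 against b1: payoffs 6, -9 → best response T.
Player 1 against b2: payoffs 1, -3 → best response T.
Player 1 against b3: payoffs -1, -8 → best response T.
Player 2 against T: payoffs 8, -5, 6 → best response b1.
Player 2 against B: payoffs -5, -3, 0 → best response b3.
Mutual best responses: (T, b1).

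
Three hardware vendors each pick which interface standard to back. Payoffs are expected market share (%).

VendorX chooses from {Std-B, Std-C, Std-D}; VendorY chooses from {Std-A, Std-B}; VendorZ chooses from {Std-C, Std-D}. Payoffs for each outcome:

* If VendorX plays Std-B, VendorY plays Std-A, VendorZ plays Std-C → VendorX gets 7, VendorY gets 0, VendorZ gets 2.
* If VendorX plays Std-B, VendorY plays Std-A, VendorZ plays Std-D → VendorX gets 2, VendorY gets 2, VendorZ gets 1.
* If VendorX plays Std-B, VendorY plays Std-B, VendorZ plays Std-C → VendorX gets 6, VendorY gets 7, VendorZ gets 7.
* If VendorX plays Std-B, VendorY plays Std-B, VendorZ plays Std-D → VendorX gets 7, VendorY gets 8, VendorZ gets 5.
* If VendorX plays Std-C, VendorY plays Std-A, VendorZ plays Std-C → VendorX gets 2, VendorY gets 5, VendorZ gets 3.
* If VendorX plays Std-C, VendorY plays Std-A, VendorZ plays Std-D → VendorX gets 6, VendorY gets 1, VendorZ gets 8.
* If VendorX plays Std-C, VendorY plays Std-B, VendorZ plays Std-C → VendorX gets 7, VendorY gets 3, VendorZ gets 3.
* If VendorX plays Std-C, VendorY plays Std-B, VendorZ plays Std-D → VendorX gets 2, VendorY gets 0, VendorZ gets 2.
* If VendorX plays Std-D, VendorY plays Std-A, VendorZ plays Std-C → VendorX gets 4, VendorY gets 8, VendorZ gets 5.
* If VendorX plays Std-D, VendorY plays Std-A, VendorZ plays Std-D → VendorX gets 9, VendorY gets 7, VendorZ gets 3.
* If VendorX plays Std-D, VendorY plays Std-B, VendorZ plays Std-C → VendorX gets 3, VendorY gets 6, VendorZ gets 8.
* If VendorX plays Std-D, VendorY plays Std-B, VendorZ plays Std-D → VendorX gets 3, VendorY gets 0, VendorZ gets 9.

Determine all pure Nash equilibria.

VendorX against (Std-A, Std-C): payoffs 7, 2, 4 → best response Std-B.
VendorX against (Std-A, Std-D): payoffs 2, 6, 9 → best response Std-D.
VendorX against (Std-B, Std-C): payoffs 6, 7, 3 → best response Std-C.
VendorX against (Std-B, Std-D): payoffs 7, 2, 3 → best response Std-B.
VendorY against (Std-B, Std-C): payoffs 0, 7 → best response Std-B.
VendorY against (Std-B, Std-D): payoffs 2, 8 → best response Std-B.
VendorY against (Std-C, Std-C): payoffs 5, 3 → best response Std-A.
VendorY against (Std-C, Std-D): payoffs 1, 0 → best response Std-A.
VendorY against (Std-D, Std-C): payoffs 8, 6 → best response Std-A.
VendorY against (Std-D, Std-D): payoffs 7, 0 → best response Std-A.
VendorZ against (Std-B, Std-A): payoffs 2, 1 → best response Std-C.
VendorZ against (Std-B, Std-B): payoffs 7, 5 → best response Std-C.
VendorZ against (Std-C, Std-A): payoffs 3, 8 → best response Std-D.
VendorZ against (Std-C, Std-B): payoffs 3, 2 → best response Std-C.
VendorZ against (Std-D, Std-A): payoffs 5, 3 → best response Std-C.
VendorZ against (Std-D, Std-B): payoffs 8, 9 → best response Std-D.
No profile is a mutual best response for all players.

This game has no pure Nash equilibrium.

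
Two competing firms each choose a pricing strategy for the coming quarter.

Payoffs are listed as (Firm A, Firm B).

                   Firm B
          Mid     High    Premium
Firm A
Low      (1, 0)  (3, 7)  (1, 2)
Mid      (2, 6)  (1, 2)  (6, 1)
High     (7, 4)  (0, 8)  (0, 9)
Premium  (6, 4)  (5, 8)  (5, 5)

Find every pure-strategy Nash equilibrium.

Pure NE: (Premium, High)

Mark each player's best response to every combination of opponents' strategies; a profile where every player is best-responding is a pure Nash equilibrium.
Firm A against Mid: payoffs 1, 2, 7, 6 → best response High.
Firm A against High: payoffs 3, 1, 0, 5 → best response Premium.
Firm A against Premium: payoffs 1, 6, 0, 5 → best response Mid.
Firm B against Low: payoffs 0, 7, 2 → best response High.
Firm B against Mid: payoffs 6, 2, 1 → best response Mid.
Firm B against High: payoffs 4, 8, 9 → best response Premium.
Firm B against Premium: payoffs 4, 8, 5 → best response High.
Mutual best responses: (Premium, High).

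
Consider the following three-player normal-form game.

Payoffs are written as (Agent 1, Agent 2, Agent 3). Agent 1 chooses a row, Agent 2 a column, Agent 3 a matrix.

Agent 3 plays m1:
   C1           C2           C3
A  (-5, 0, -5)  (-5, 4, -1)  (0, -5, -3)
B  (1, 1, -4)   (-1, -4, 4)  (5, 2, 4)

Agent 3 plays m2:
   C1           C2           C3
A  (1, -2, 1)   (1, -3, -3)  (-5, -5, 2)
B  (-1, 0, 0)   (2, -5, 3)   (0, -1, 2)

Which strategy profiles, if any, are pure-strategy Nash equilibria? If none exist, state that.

Check each profile: it is a Nash equilibrium iff no player can strictly gain by switching unilaterally.
(A, C1, m1): Agent 1 can switch to B (-5 → 1). Not NE.
(A, C1, m2): Agent 1 gets 1, best alternative -1; Agent 2 gets -2, best alternative -3; Agent 3 gets 1, best alternative -5. No profitable deviation — NE.
(A, C2, m1): Agent 1 can switch to B (-5 → -1). Not NE.
(A, C2, m2): Agent 1 can switch to B (1 → 2). Not NE.
(A, C3, m1): Agent 1 can switch to B (0 → 5). Not NE.
(A, C3, m2): Agent 1 can switch to B (-5 → 0). Not NE.
(B, C1, m1): Agent 2 can switch to C3 (1 → 2). Not NE.
(B, C1, m2): Agent 1 can switch to A (-1 → 1). Not NE.
(B, C2, m1): Agent 2 can switch to C1 (-4 → 1). Not NE.
(B, C2, m2): Agent 2 can switch to C1 (-5 → 0). Not NE.
(B, C3, m1): Agent 1 gets 5, best alternative 0; Agent 2 gets 2, best alternative 1; Agent 3 gets 4, best alternative 2. No profitable deviation — NE.
(B, C3, m2): Agent 2 can switch to C1 (-1 → 0). Not NE.

Pure-strategy Nash equilibria: (A, C1, m2); (B, C3, m1)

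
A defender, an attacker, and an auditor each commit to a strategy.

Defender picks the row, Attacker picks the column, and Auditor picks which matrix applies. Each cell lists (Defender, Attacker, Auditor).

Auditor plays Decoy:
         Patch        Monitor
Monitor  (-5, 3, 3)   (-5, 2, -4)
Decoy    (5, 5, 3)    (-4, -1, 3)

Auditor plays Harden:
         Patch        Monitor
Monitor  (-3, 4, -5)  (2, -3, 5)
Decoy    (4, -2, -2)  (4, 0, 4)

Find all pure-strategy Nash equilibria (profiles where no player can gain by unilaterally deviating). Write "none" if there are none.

(Decoy, Patch, Decoy) and (Decoy, Monitor, Harden)

Defender against (Patch, Decoy): payoffs -5, 5 → best response Decoy.
Defender against (Patch, Harden): payoffs -3, 4 → best response Decoy.
Defender against (Monitor, Decoy): payoffs -5, -4 → best response Decoy.
Defender against (Monitor, Harden): payoffs 2, 4 → best response Decoy.
Attacker against (Monitor, Decoy): payoffs 3, 2 → best response Patch.
Attacker against (Monitor, Harden): payoffs 4, -3 → best response Patch.
Attacker against (Decoy, Decoy): payoffs 5, -1 → best response Patch.
Attacker against (Decoy, Harden): payoffs -2, 0 → best response Monitor.
Auditor against (Monitor, Patch): payoffs 3, -5 → best response Decoy.
Auditor against (Monitor, Monitor): payoffs -4, 5 → best response Harden.
Auditor against (Decoy, Patch): payoffs 3, -2 → best response Decoy.
Auditor against (Decoy, Monitor): payoffs 3, 4 → best response Harden.
Mutual best responses: (Decoy, Patch, Decoy); (Decoy, Monitor, Harden).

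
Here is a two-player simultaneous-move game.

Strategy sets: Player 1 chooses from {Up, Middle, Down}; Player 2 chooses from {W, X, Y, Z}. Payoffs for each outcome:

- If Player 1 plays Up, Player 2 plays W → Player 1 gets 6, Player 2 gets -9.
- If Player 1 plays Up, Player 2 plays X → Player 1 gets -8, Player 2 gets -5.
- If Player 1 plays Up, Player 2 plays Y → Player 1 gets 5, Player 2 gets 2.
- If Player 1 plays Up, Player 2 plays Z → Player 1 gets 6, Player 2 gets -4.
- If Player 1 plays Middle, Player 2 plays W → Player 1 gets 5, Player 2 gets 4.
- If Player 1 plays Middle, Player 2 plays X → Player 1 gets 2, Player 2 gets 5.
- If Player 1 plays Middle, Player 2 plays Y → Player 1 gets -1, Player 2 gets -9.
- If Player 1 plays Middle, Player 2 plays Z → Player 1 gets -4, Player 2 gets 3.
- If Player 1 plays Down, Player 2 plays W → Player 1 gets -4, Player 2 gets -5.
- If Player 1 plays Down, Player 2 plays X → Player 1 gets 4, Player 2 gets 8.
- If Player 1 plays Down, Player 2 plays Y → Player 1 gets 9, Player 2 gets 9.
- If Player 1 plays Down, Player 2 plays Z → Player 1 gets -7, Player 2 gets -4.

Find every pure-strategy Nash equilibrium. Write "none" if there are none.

(Down, Y)

(Up, W): Player 2 can switch to X (-9 → -5). Not NE.
(Up, X): Player 1 can switch to Middle (-8 → 2). Not NE.
(Up, Y): Player 1 can switch to Down (5 → 9). Not NE.
(Up, Z): Player 2 can switch to Y (-4 → 2). Not NE.
(Middle, W): Player 1 can switch to Up (5 → 6). Not NE.
(Middle, X): Player 1 can switch to Down (2 → 4). Not NE.
(Middle, Y): Player 1 can switch to Up (-1 → 5). Not NE.
(Middle, Z): Player 1 can switch to Up (-4 → 6). Not NE.
(Down, W): Player 1 can switch to Up (-4 → 6). Not NE.
(Down, X): Player 2 can switch to Y (8 → 9). Not NE.
(Down, Y): Player 1 gets 9, best alternative 5; Player 2 gets 9, best alternative 8. No profitable deviation — NE.
(The remaining 1 profile has a profitable deviation by the same check.)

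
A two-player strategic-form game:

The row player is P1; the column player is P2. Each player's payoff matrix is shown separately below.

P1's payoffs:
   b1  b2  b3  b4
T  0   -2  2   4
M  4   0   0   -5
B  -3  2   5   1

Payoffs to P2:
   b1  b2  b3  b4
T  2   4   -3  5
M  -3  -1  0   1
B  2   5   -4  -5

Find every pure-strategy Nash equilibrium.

(T, b4) and (B, b2)

P1 against b1: payoffs 0, 4, -3 → best response M.
P1 against b2: payoffs -2, 0, 2 → best response B.
P1 against b3: payoffs 2, 0, 5 → best response B.
P1 against b4: payoffs 4, -5, 1 → best response T.
P2 against T: payoffs 2, 4, -3, 5 → best response b4.
P2 against M: payoffs -3, -1, 0, 1 → best response b4.
P2 against B: payoffs 2, 5, -4, -5 → best response b2.
Mutual best responses: (T, b4); (B, b2).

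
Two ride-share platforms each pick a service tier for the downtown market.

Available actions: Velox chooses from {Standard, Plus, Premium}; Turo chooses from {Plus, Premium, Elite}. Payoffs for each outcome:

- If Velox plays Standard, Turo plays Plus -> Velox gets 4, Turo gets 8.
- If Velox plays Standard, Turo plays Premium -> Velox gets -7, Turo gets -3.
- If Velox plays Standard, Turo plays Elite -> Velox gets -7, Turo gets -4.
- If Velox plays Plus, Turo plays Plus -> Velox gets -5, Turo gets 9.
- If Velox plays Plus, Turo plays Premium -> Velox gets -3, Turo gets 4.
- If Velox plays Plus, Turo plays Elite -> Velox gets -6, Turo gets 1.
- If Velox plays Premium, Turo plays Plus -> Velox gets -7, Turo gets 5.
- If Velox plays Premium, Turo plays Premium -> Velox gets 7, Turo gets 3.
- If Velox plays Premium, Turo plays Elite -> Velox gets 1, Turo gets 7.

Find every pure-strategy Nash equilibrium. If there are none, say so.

Check each profile: it is a Nash equilibrium iff no player can strictly gain by switching unilaterally.
(Standard, Plus): Velox gets 4, best alternative -5; Turo gets 8, best alternative -3. No profitable deviation — NE.
(Standard, Premium): Velox can switch to Plus (-7 → -3). Not NE.
(Standard, Elite): Velox can switch to Plus (-7 → -6). Not NE.
(Plus, Plus): Velox can switch to Standard (-5 → 4). Not NE.
(Plus, Premium): Velox can switch to Premium (-3 → 7). Not NE.
(Plus, Elite): Velox can switch to Premium (-6 → 1). Not NE.
(Premium, Plus): Velox can switch to Standard (-7 → 4). Not NE.
(Premium, Elite): Velox gets 1, best alternative -6; Turo gets 7, best alternative 5. No profitable deviation — NE.
(The remaining 1 profile has a profitable deviation by the same check.)

Pure-strategy Nash equilibria: (Standard, Plus); (Premium, Elite)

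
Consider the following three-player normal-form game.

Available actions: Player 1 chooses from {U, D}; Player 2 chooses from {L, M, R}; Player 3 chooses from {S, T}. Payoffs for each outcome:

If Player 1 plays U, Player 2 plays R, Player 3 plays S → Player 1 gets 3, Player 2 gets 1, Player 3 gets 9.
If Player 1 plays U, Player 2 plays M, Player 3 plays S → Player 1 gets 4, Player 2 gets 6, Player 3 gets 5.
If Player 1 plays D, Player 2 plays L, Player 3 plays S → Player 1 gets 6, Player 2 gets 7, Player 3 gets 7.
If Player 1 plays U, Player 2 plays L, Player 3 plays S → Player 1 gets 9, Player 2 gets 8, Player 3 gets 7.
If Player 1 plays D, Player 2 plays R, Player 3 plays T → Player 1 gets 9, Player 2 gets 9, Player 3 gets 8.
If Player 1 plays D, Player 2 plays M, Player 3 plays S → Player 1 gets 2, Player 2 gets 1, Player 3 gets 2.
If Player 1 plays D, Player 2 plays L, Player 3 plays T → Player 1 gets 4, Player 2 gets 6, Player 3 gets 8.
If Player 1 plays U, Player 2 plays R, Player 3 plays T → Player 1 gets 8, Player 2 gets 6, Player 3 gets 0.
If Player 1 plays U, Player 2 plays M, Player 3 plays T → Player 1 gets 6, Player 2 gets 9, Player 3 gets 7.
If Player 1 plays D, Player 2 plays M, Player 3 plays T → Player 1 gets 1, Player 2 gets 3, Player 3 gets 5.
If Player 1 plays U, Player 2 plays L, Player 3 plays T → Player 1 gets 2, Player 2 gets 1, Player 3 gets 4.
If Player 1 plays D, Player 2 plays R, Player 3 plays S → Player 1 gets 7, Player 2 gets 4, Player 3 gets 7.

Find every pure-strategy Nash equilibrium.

Mark each player's best response to every combination of opponents' strategies; a profile where every player is best-responding is a pure Nash equilibrium.
Player 1 against (L, S): payoffs 9, 6 → best response U.
Player 1 against (L, T): payoffs 2, 4 → best response D.
Player 1 against (M, S): payoffs 4, 2 → best response U.
Player 1 against (M, T): payoffs 6, 1 → best response U.
Player 1 against (R, S): payoffs 3, 7 → best response D.
Player 1 against (R, T): payoffs 8, 9 → best response D.
Player 2 against (U, S): payoffs 8, 6, 1 → best response L.
Player 2 against (U, T): payoffs 1, 9, 6 → best response M.
Player 2 against (D, S): payoffs 7, 1, 4 → best response L.
Player 2 against (D, T): payoffs 6, 3, 9 → best response R.
Player 3 against (U, L): payoffs 7, 4 → best response S.
Player 3 against (U, M): payoffs 5, 7 → best response T.
Player 3 against (U, R): payoffs 9, 0 → best response S.
Player 3 against (D, L): payoffs 7, 8 → best response T.
Player 3 against (D, M): payoffs 2, 5 → best response T.
Player 3 against (D, R): payoffs 7, 8 → best response T.
Mutual best responses: (U, L, S); (U, M, T); (D, R, T).

The pure Nash equilibria are (U, L, S); (U, M, T); (D, R, T).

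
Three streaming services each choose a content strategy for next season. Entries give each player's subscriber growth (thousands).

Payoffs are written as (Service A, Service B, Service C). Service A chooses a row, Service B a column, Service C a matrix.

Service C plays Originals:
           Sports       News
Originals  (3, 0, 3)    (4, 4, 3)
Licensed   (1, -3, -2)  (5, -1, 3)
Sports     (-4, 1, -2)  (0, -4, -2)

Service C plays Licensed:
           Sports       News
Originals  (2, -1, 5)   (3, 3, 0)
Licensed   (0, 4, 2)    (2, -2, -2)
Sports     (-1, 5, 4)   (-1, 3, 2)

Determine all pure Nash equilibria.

(Licensed, News, Originals)

Mark each player's best response to every combination of opponents' strategies; a profile where every player is best-responding is a pure Nash equilibrium.
Service A against (Sports, Originals): payoffs 3, 1, -4 → best response Originals.
Service A against (Sports, Licensed): payoffs 2, 0, -1 → best response Originals.
Service A against (News, Originals): payoffs 4, 5, 0 → best response Licensed.
Service A against (News, Licensed): payoffs 3, 2, -1 → best response Originals.
Service B against (Originals, Originals): payoffs 0, 4 → best response News.
Service B against (Originals, Licensed): payoffs -1, 3 → best response News.
Service B against (Licensed, Originals): payoffs -3, -1 → best response News.
Service B against (Licensed, Licensed): payoffs 4, -2 → best response Sports.
Service B against (Sports, Originals): payoffs 1, -4 → best response Sports.
Service B against (Sports, Licensed): payoffs 5, 3 → best response Sports.
Service C against (Originals, Sports): payoffs 3, 5 → best response Licensed.
Service C against (Originals, News): payoffs 3, 0 → best response Originals.
Service C against (Licensed, Sports): payoffs -2, 2 → best response Licensed.
Service C against (Licensed, News): payoffs 3, -2 → best response Originals.
Service C against (Sports, Sports): payoffs -2, 4 → best response Licensed.
Service C against (Sports, News): payoffs -2, 2 → best response Licensed.
Mutual best responses: (Licensed, News, Originals).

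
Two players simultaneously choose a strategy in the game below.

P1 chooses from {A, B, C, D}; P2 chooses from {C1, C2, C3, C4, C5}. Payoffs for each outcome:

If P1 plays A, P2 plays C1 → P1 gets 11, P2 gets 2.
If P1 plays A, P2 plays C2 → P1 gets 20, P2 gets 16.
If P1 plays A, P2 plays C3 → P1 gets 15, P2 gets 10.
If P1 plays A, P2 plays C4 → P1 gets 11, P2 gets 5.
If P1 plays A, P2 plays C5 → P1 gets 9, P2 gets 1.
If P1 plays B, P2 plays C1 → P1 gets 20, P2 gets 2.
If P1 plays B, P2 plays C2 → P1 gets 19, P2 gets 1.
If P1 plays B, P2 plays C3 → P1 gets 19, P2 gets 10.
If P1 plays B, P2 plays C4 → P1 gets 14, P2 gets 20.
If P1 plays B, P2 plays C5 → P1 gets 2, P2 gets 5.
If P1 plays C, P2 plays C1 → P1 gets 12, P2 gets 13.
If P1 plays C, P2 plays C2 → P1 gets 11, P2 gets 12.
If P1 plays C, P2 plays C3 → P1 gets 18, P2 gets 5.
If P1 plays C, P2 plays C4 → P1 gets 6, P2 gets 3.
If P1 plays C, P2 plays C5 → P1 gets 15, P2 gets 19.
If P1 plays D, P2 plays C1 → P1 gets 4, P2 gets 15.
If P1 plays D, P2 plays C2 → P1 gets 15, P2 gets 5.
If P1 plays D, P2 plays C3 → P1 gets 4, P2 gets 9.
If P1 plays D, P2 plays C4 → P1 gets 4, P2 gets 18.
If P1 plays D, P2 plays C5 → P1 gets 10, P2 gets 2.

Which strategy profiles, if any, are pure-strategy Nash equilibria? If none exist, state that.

Pure-strategy Nash equilibria: (A, C2), (B, C4), (C, C5)

P1 against C1: payoffs 11, 20, 12, 4 → best response B.
P1 against C2: payoffs 20, 19, 11, 15 → best response A.
P1 against C3: payoffs 15, 19, 18, 4 → best response B.
P1 against C4: payoffs 11, 14, 6, 4 → best response B.
P1 against C5: payoffs 9, 2, 15, 10 → best response C.
P2 against A: payoffs 2, 16, 10, 5, 1 → best response C2.
P2 against B: payoffs 2, 1, 10, 20, 5 → best response C4.
P2 against C: payoffs 13, 12, 5, 3, 19 → best response C5.
P2 against D: payoffs 15, 5, 9, 18, 2 → best response C4.
Mutual best responses: (A, C2); (B, C4); (C, C5).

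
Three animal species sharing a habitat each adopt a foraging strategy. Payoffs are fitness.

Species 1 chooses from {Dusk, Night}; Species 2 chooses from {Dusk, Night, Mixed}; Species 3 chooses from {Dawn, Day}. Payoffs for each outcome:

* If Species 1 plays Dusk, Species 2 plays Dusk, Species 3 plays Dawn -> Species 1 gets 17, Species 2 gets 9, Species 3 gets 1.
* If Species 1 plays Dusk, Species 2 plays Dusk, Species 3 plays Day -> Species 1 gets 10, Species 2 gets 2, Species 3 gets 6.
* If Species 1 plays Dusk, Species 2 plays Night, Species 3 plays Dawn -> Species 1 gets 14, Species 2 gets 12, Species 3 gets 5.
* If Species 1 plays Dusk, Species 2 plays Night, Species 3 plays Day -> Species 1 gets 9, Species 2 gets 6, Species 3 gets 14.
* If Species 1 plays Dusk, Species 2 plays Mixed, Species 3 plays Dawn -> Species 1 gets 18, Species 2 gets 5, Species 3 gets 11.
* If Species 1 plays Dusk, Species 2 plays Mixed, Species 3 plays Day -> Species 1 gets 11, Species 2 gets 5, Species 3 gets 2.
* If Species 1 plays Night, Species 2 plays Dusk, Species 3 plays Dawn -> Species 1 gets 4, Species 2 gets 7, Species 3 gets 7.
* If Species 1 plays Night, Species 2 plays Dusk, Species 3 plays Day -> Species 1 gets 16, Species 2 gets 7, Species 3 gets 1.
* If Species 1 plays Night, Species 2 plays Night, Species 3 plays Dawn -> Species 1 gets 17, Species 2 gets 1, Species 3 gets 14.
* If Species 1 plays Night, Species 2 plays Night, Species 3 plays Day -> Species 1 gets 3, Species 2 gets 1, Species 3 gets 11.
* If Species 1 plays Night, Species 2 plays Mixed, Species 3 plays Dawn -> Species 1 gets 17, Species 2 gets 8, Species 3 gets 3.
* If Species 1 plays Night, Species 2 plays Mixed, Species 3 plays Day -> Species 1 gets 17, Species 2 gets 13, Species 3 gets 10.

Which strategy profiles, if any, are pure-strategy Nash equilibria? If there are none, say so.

Pure-strategy Nash equilibria: (Dusk, Night, Day); (Night, Mixed, Day)

For each player, find the best response to each opponent profile; mutual best responses are the pure NE.
Species 1 against (Dusk, Dawn): payoffs 17, 4 → best response Dusk.
Species 1 against (Dusk, Day): payoffs 10, 16 → best response Night.
Species 1 against (Night, Dawn): payoffs 14, 17 → best response Night.
Species 1 against (Night, Day): payoffs 9, 3 → best response Dusk.
Species 1 against (Mixed, Dawn): payoffs 18, 17 → best response Dusk.
Species 1 against (Mixed, Day): payoffs 11, 17 → best response Night.
Species 2 against (Dusk, Dawn): payoffs 9, 12, 5 → best response Night.
Species 2 against (Dusk, Day): payoffs 2, 6, 5 → best response Night.
Species 2 against (Night, Dawn): payoffs 7, 1, 8 → best response Mixed.
Species 2 against (Night, Day): payoffs 7, 1, 13 → best response Mixed.
Species 3 against (Dusk, Dusk): payoffs 1, 6 → best response Day.
Species 3 against (Dusk, Night): payoffs 5, 14 → best response Day.
Species 3 against (Dusk, Mixed): payoffs 11, 2 → best response Dawn.
Species 3 against (Night, Dusk): payoffs 7, 1 → best response Dawn.
Species 3 against (Night, Night): payoffs 14, 11 → best response Dawn.
Species 3 against (Night, Mixed): payoffs 3, 10 → best response Day.
Mutual best responses: (Dusk, Night, Day); (Night, Mixed, Day).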